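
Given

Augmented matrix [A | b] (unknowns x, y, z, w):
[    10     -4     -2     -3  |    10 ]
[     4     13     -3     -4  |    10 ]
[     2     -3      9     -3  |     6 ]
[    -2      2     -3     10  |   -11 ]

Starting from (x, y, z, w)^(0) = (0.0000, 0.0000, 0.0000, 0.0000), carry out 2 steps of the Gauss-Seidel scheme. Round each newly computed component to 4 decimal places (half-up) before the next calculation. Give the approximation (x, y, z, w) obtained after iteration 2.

(1.0604, 0.3309, 0.2704, -0.8730)

Iteration 1:
  x = (10 - (-4)·0.0000 - (-2)·0.0000 - (-3)·0.0000) / (10) = 1.0000
  y = (10 - (4)·1.0000 - (-3)·0.0000 - (-4)·0.0000) / (13) = 0.4615
  z = (6 - (2)·1.0000 - (-3)·0.4615 - (-3)·0.0000) / (9) = 0.5983
  w = (-11 - (-2)·1.0000 - (2)·0.4615 - (-3)·0.5983) / (10) = -0.8128
Iteration 2:
  x = (10 - (-4)·0.4615 - (-2)·0.5983 - (-3)·-0.8128) / (10) = 1.0604
  y = (10 - (4)·1.0604 - (-3)·0.5983 - (-4)·-0.8128) / (13) = 0.3309
  z = (6 - (2)·1.0604 - (-3)·0.3309 - (-3)·-0.8128) / (9) = 0.2704
  w = (-11 - (-2)·1.0604 - (2)·0.3309 - (-3)·0.2704) / (10) = -0.8730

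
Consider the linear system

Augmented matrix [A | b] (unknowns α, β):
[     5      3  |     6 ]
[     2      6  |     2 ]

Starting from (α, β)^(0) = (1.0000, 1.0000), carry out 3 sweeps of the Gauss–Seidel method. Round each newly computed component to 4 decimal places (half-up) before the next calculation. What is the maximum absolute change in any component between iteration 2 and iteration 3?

Iteration 1:
  α = (6 - (3)·1.0000) / (5) = 0.6000
  β = (2 - (2)·0.6000) / (6) = 0.1333
Iteration 2:
  α = (6 - (3)·0.1333) / (5) = 1.1200
  β = (2 - (2)·1.1200) / (6) = -0.0400
Iteration 3:
  α = (6 - (3)·-0.0400) / (5) = 1.2240
  β = (2 - (2)·1.2240) / (6) = -0.0747
Change: (0.1040, -0.0347) → max |·| = 0.1040

0.1040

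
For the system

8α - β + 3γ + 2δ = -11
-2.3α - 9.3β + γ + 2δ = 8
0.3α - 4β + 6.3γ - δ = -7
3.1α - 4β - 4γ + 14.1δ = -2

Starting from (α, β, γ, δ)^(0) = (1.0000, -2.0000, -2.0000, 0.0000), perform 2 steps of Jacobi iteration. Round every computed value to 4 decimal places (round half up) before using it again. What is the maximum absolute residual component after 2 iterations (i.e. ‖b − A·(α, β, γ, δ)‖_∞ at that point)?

Iteration 1:
  α = (-11 - (-1)·-2.0000 - (3)·-2.0000 - (2)·0.0000) / (8) = -0.8750
  β = (8 - (-2.3)·1.0000 - (1)·-2.0000 - (2)·0.0000) / (-9.3) = -1.3226
  γ = (-7 - (0.3)·1.0000 - (-4)·-2.0000 - (-1)·0.0000) / (6.3) = -2.4286
  δ = (-2 - (3.1)·1.0000 - (-4)·-2.0000 - (-4)·-2.0000) / (14.1) = -1.4965
Iteration 2:
  α = (-11 - (-1)·-1.3226 - (3)·-2.4286 - (2)·-1.4965) / (8) = -0.2555
  β = (8 - (-2.3)·-0.8750 - (1)·-2.4286 - (2)·-1.4965) / (-9.3) = -1.2268
  γ = (-7 - (0.3)·-0.8750 - (-4)·-1.3226 - (-1)·-1.4965) / (6.3) = -2.1467
  δ = (-2 - (3.1)·-0.8750 - (-4)·-1.3226 - (-4)·-2.4286) / (14.1) = -1.0136
Residual b − A·x = (-1.7155, 0.1770, 0.6801, -0.4102); ∞-norm = 1.7155

1.7155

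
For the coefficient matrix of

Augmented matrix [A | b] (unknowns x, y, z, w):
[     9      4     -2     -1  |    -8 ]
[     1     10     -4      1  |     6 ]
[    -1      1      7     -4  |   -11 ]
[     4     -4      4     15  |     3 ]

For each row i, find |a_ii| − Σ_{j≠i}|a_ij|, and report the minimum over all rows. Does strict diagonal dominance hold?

row 1: |9| − (4+2+1) = 2
row 2: |10| − (1+4+1) = 4
row 3: |7| − (1+1+4) = 1
row 4: |15| − (4+4+4) = 3
minimum over rows = 1 → strictly diagonally dominant (convergence guaranteed)

1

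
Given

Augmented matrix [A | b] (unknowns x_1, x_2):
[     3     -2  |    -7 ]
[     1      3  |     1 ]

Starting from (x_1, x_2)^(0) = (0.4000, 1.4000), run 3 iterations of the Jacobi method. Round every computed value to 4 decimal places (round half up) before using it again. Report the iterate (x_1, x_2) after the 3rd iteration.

(-1.8000, 1.0667)

Iteration 1:
  x_1 = (-7 - (-2)·1.4000) / (3) = -1.4000
  x_2 = (1 - (1)·0.4000) / (3) = 0.2000
Iteration 2:
  x_1 = (-7 - (-2)·0.2000) / (3) = -2.2000
  x_2 = (1 - (1)·-1.4000) / (3) = 0.8000
Iteration 3:
  x_1 = (-7 - (-2)·0.8000) / (3) = -1.8000
  x_2 = (1 - (1)·-2.2000) / (3) = 1.0667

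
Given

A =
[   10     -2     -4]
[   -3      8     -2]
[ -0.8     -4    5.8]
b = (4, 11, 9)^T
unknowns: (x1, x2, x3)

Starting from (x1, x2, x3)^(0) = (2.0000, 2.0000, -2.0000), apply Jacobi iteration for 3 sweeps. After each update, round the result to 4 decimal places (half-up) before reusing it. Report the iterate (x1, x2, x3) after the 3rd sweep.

(1.9043, 2.7960, 3.3298)

Iteration 1:
  x1 = (4 - (-2)·2.0000 - (-4)·-2.0000) / (10) = 0.0000
  x2 = (11 - (-3)·2.0000 - (-2)·-2.0000) / (8) = 1.6250
  x3 = (9 - (-0.8)·2.0000 - (-4)·2.0000) / (5.8) = 3.2069
Iteration 2:
  x1 = (4 - (-2)·1.6250 - (-4)·3.2069) / (10) = 2.0078
  x2 = (11 - (-3)·0.0000 - (-2)·3.2069) / (8) = 2.1767
  x3 = (9 - (-0.8)·0.0000 - (-4)·1.6250) / (5.8) = 2.6724
Iteration 3:
  x1 = (4 - (-2)·2.1767 - (-4)·2.6724) / (10) = 1.9043
  x2 = (11 - (-3)·2.0078 - (-2)·2.6724) / (8) = 2.7960
  x3 = (9 - (-0.8)·2.0078 - (-4)·2.1767) / (5.8) = 3.3298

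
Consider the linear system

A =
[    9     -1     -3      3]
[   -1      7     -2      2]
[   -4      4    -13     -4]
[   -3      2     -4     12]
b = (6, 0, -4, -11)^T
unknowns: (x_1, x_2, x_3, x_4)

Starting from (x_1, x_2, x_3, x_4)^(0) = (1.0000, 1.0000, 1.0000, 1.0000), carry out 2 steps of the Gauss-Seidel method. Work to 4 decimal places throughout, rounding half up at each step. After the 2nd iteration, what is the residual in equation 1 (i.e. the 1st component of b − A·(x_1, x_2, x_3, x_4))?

1.3696

Iteration 1:
  x_1 = (6 - (-1)·1.0000 - (-3)·1.0000 - (3)·1.0000) / (9) = 0.7778
  x_2 = (0 - (-1)·0.7778 - (-2)·1.0000 - (2)·1.0000) / (7) = 0.1111
  x_3 = (-4 - (-4)·0.7778 - (4)·0.1111 - (-4)·1.0000) / (-13) = -0.2051
  x_4 = (-11 - (-3)·0.7778 - (2)·0.1111 - (-4)·-0.2051) / (12) = -0.8091
Iteration 2:
  x_1 = (6 - (-1)·0.1111 - (-3)·-0.2051 - (3)·-0.8091) / (9) = 0.8803
  x_2 = (0 - (-1)·0.8803 - (-2)·-0.2051 - (2)·-0.8091) / (7) = 0.2983
  x_3 = (-4 - (-4)·0.8803 - (4)·0.2983 - (-4)·-0.8091) / (-13) = 0.3776
  x_4 = (-11 - (-3)·0.8803 - (2)·0.2983 - (-4)·0.3776) / (12) = -0.6204
Residual b − A·x = (1.3696, 0.7882, 0.7552, -0.0005)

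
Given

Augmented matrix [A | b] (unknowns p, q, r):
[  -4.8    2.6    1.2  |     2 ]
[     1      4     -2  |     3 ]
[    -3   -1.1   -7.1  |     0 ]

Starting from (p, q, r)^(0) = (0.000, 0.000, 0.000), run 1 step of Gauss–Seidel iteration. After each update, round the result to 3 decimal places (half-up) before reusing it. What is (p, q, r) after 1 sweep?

(-0.417, 0.854, 0.044)

Iteration 1:
  p = (2 - (2.6)·0.000 - (1.2)·0.000) / (-4.8) = -0.417
  q = (3 - (1)·-0.417 - (-2)·0.000) / (4) = 0.854
  r = (0 - (-3)·-0.417 - (-1.1)·0.854) / (-7.1) = 0.044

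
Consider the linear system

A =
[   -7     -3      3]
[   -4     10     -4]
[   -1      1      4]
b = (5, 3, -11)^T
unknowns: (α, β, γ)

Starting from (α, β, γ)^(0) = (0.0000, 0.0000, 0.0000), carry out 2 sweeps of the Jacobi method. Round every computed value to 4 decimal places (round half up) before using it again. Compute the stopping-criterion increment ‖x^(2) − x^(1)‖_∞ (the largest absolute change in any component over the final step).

1.3857

Iteration 1:
  α = (5 - (-3)·0.0000 - (3)·0.0000) / (-7) = -0.7143
  β = (3 - (-4)·0.0000 - (-4)·0.0000) / (10) = 0.3000
  γ = (-11 - (-1)·0.0000 - (1)·0.0000) / (4) = -2.7500
Iteration 2:
  α = (5 - (-3)·0.3000 - (3)·-2.7500) / (-7) = -2.0214
  β = (3 - (-4)·-0.7143 - (-4)·-2.7500) / (10) = -1.0857
  γ = (-11 - (-1)·-0.7143 - (1)·0.3000) / (4) = -3.0036
Change: (-1.3071, -1.3857, -0.2536) → max |·| = 1.3857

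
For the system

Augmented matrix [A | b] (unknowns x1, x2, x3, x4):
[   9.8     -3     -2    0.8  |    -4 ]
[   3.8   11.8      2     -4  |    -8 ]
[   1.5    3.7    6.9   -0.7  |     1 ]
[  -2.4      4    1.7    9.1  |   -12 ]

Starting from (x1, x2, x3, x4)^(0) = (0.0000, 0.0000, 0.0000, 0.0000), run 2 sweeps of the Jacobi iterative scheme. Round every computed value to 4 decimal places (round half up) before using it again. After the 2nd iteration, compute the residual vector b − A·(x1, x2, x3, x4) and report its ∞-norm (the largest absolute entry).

1.4778

Iteration 1:
  x1 = (-4 - (-3)·0.0000 - (-2)·0.0000 - (0.8)·0.0000) / (9.8) = -0.4082
  x2 = (-8 - (3.8)·0.0000 - (2)·0.0000 - (-4)·0.0000) / (11.8) = -0.6780
  x3 = (1 - (1.5)·0.0000 - (3.7)·0.0000 - (-0.7)·0.0000) / (6.9) = 0.1449
  x4 = (-12 - (-2.4)·0.0000 - (4)·0.0000 - (1.7)·0.0000) / (9.1) = -1.3187
Iteration 2:
  x1 = (-4 - (-3)·-0.6780 - (-2)·0.1449 - (0.8)·-1.3187) / (9.8) = -0.4785
  x2 = (-8 - (3.8)·-0.4082 - (2)·0.1449 - (-4)·-1.3187) / (11.8) = -1.0181
  x3 = (1 - (1.5)·-0.4082 - (3.7)·-0.6780 - (-0.7)·-1.3187) / (6.9) = 0.4635
  x4 = (-12 - (-2.4)·-0.4082 - (4)·-0.6780 - (1.7)·0.1449) / (9.1) = -1.1554
Residual b − A·x = (-0.5137, 0.2833, 1.4778, 0.6502); ∞-norm = 1.4778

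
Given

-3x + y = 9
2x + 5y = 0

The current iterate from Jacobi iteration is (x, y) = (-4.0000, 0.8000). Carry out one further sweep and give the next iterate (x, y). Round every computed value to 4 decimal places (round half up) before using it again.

(-2.7333, 1.6000)

One sweep:
  x = (9 - (1)·0.8000) / (-3) = -2.7333
  y = (0 - (2)·-4.0000) / (5) = 1.6000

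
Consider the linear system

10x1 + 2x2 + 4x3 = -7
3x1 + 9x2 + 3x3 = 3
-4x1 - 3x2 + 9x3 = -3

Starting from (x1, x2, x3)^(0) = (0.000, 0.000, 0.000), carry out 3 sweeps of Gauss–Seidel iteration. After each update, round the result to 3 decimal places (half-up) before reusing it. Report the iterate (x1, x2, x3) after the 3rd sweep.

(-0.686, 0.689, -0.409)

Iteration 1:
  x1 = (-7 - (2)·0.000 - (4)·0.000) / (10) = -0.700
  x2 = (3 - (3)·-0.700 - (3)·0.000) / (9) = 0.567
  x3 = (-3 - (-4)·-0.700 - (-3)·0.567) / (9) = -0.455
Iteration 2:
  x1 = (-7 - (2)·0.567 - (4)·-0.455) / (10) = -0.631
  x2 = (3 - (3)·-0.631 - (3)·-0.455) / (9) = 0.695
  x3 = (-3 - (-4)·-0.631 - (-3)·0.695) / (9) = -0.382
Iteration 3:
  x1 = (-7 - (2)·0.695 - (4)·-0.382) / (10) = -0.686
  x2 = (3 - (3)·-0.686 - (3)·-0.382) / (9) = 0.689
  x3 = (-3 - (-4)·-0.686 - (-3)·0.689) / (9) = -0.409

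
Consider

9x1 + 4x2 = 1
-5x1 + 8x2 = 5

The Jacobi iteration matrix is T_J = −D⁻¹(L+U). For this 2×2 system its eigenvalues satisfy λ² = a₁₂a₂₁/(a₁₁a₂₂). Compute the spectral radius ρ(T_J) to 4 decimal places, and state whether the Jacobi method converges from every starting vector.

a₁₂a₂₁/(a₁₁a₂₂) = (4)·(-5) / ((9)·(8)) = -0.277778
ρ = √|-0.277778| = √0.277778 = 0.5270
ρ < 1, so Jacobi converges

0.5270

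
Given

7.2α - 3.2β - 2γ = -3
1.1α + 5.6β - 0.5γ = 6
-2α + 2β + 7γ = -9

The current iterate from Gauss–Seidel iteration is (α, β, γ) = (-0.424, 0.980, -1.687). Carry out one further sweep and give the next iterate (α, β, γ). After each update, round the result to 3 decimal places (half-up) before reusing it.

(-0.450, 1.009, -1.703)

One sweep:
  α = (-3 - (-3.2)·0.980 - (-2)·-1.687) / (7.2) = -0.450
  β = (6 - (1.1)·-0.450 - (-0.5)·-1.687) / (5.6) = 1.009
  γ = (-9 - (-2)·-0.450 - (2)·1.009) / (7) = -1.703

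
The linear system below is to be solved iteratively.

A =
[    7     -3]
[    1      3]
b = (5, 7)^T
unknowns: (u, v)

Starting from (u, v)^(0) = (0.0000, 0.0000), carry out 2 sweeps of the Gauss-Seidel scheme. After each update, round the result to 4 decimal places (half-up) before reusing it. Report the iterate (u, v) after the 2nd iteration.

(1.6122, 1.7959)

Iteration 1:
  u = (5 - (-3)·0.0000) / (7) = 0.7143
  v = (7 - (1)·0.7143) / (3) = 2.0952
Iteration 2:
  u = (5 - (-3)·2.0952) / (7) = 1.6122
  v = (7 - (1)·1.6122) / (3) = 1.7959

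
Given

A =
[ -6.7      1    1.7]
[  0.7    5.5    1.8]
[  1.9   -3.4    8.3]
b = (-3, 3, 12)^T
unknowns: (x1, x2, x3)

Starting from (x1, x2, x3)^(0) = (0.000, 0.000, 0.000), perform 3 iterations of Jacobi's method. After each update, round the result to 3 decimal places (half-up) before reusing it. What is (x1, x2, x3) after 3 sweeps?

Iteration 1:
  x1 = (-3 - (1)·0.000 - (1.7)·0.000) / (-6.7) = 0.448
  x2 = (3 - (0.7)·0.000 - (1.8)·0.000) / (5.5) = 0.545
  x3 = (12 - (1.9)·0.000 - (-3.4)·0.000) / (8.3) = 1.446
Iteration 2:
  x1 = (-3 - (1)·0.545 - (1.7)·1.446) / (-6.7) = 0.896
  x2 = (3 - (0.7)·0.448 - (1.8)·1.446) / (5.5) = 0.015
  x3 = (12 - (1.9)·0.448 - (-3.4)·0.545) / (8.3) = 1.566
Iteration 3:
  x1 = (-3 - (1)·0.015 - (1.7)·1.566) / (-6.7) = 0.847
  x2 = (3 - (0.7)·0.896 - (1.8)·1.566) / (5.5) = -0.081
  x3 = (12 - (1.9)·0.896 - (-3.4)·0.015) / (8.3) = 1.247

(0.847, -0.081, 1.247)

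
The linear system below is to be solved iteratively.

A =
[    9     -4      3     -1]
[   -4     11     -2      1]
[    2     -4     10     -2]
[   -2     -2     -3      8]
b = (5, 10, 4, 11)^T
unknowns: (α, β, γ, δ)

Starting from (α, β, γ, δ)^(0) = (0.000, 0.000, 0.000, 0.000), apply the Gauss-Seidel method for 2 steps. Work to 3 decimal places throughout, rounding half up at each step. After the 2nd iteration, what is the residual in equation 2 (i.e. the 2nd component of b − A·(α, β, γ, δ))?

Iteration 1:
  α = (5 - (-4)·0.000 - (3)·0.000 - (-1)·0.000) / (9) = 0.556
  β = (10 - (-4)·0.556 - (-2)·0.000 - (1)·0.000) / (11) = 1.111
  γ = (4 - (2)·0.556 - (-4)·1.111 - (-2)·0.000) / (10) = 0.733
  δ = (11 - (-2)·0.556 - (-2)·1.111 - (-3)·0.733) / (8) = 2.067
Iteration 2:
  α = (5 - (-4)·1.111 - (3)·0.733 - (-1)·2.067) / (9) = 1.035
  β = (10 - (-4)·1.035 - (-2)·0.733 - (1)·2.067) / (11) = 1.231
  γ = (4 - (2)·1.035 - (-4)·1.231 - (-2)·2.067) / (10) = 1.099
  δ = (11 - (-2)·1.035 - (-2)·1.231 - (-3)·1.099) / (8) = 2.354
Residual b − A·x = (-0.334, 0.443, 0.572, -0.003)

0.443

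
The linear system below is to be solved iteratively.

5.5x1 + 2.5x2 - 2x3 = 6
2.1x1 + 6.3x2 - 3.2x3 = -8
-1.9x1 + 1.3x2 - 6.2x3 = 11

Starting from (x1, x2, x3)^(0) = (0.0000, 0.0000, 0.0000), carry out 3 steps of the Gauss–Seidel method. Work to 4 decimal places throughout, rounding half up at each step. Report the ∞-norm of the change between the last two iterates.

Iteration 1:
  x1 = (6 - (2.5)·0.0000 - (-2)·0.0000) / (5.5) = 1.0909
  x2 = (-8 - (2.1)·1.0909 - (-3.2)·0.0000) / (6.3) = -1.6335
  x3 = (11 - (-1.9)·1.0909 - (1.3)·-1.6335) / (-6.2) = -2.4510
Iteration 2:
  x1 = (6 - (2.5)·-1.6335 - (-2)·-2.4510) / (5.5) = 0.9421
  x2 = (-8 - (2.1)·0.9421 - (-3.2)·-2.4510) / (6.3) = -2.8288
  x3 = (11 - (-1.9)·0.9421 - (1.3)·-2.8288) / (-6.2) = -2.6560
Iteration 3:
  x1 = (6 - (2.5)·-2.8288 - (-2)·-2.6560) / (5.5) = 1.4109
  x2 = (-8 - (2.1)·1.4109 - (-3.2)·-2.6560) / (6.3) = -3.0892
  x3 = (11 - (-1.9)·1.4109 - (1.3)·-3.0892) / (-6.2) = -2.8543
Change: (0.4688, -0.2604, -0.1983) → max |·| = 0.4688

0.4688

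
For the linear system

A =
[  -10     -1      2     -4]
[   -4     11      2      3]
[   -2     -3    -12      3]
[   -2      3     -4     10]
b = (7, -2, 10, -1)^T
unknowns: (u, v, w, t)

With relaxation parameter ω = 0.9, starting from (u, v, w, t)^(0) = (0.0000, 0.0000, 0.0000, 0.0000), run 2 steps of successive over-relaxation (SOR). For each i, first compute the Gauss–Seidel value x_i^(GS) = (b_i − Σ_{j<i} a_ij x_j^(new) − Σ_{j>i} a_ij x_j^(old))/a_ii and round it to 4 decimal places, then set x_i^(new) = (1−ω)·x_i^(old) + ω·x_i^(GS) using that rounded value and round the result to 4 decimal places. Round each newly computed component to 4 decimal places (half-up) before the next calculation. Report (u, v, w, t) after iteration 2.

Iteration 1:
  u: GS value = (7 - (-1)·0.0000 - (2)·0.0000 - (-4)·0.0000) / (-10) = -0.7000;  u ← (1−ω)·0.0000 + ω·-0.7000 = -0.6300
  v: GS value = (-2 - (-4)·-0.6300 - (2)·0.0000 - (3)·0.0000) / (11) = -0.4109;  v ← (1−ω)·0.0000 + ω·-0.4109 = -0.3698
  w: GS value = (10 - (-2)·-0.6300 - (-3)·-0.3698 - (3)·0.0000) / (-12) = -0.6359;  w ← (1−ω)·0.0000 + ω·-0.6359 = -0.5723
  t: GS value = (-1 - (-2)·-0.6300 - (3)·-0.3698 - (-4)·-0.5723) / (10) = -0.3440;  t ← (1−ω)·0.0000 + ω·-0.3440 = -0.3096
Iteration 2:
  u: GS value = (7 - (-1)·-0.3698 - (2)·-0.5723 - (-4)·-0.3096) / (-10) = -0.6536;  u ← (1−ω)·-0.6300 + ω·-0.6536 = -0.6512
  v: GS value = (-2 - (-4)·-0.6512 - (2)·-0.5723 - (3)·-0.3096) / (11) = -0.2301;  v ← (1−ω)·-0.3698 + ω·-0.2301 = -0.2441
  w: GS value = (10 - (-2)·-0.6512 - (-3)·-0.2441 - (3)·-0.3096) / (-12) = -0.7412;  w ← (1−ω)·-0.5723 + ω·-0.7412 = -0.7243
  t: GS value = (-1 - (-2)·-0.6512 - (3)·-0.2441 - (-4)·-0.7243) / (10) = -0.4467;  t ← (1−ω)·-0.3096 + ω·-0.4467 = -0.4330

(-0.6512, -0.2441, -0.7243, -0.4330)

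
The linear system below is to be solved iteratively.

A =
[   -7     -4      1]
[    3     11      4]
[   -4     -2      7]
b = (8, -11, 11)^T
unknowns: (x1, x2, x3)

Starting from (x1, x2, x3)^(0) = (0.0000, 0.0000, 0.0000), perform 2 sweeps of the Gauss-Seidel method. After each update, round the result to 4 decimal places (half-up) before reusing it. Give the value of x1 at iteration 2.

-0.6464

Iteration 1:
  x1 = (8 - (-4)·0.0000 - (1)·0.0000) / (-7) = -1.1429
  x2 = (-11 - (3)·-1.1429 - (4)·0.0000) / (11) = -0.6883
  x3 = (11 - (-4)·-1.1429 - (-2)·-0.6883) / (7) = 0.7217
Iteration 2:
  x1 = (8 - (-4)·-0.6883 - (1)·0.7217) / (-7) = -0.6464
  x2 = (-11 - (3)·-0.6464 - (4)·0.7217) / (11) = -1.0861
  x3 = (11 - (-4)·-0.6464 - (-2)·-1.0861) / (7) = 0.8917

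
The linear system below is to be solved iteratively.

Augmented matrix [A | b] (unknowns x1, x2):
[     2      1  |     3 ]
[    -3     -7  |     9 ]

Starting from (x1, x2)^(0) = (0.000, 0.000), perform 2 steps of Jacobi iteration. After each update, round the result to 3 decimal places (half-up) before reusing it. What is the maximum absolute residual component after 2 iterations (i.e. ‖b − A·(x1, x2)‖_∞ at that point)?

1.926

Iteration 1:
  x1 = (3 - (1)·0.000) / (2) = 1.500
  x2 = (9 - (-3)·0.000) / (-7) = -1.286
Iteration 2:
  x1 = (3 - (1)·-1.286) / (2) = 2.143
  x2 = (9 - (-3)·1.500) / (-7) = -1.929
Residual b − A·x = (0.643, 1.926); ∞-norm = 1.926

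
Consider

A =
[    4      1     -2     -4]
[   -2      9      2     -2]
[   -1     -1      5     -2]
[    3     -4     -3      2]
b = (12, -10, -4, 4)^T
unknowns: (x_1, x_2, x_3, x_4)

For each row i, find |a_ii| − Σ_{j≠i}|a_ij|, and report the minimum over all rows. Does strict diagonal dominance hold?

-8

row 1: |4| − (1+2+4) = -3
row 2: |9| − (2+2+2) = 3
row 3: |5| − (1+1+2) = 1
row 4: |2| − (3+4+3) = -8
minimum over rows = -8 → not strictly diagonally dominant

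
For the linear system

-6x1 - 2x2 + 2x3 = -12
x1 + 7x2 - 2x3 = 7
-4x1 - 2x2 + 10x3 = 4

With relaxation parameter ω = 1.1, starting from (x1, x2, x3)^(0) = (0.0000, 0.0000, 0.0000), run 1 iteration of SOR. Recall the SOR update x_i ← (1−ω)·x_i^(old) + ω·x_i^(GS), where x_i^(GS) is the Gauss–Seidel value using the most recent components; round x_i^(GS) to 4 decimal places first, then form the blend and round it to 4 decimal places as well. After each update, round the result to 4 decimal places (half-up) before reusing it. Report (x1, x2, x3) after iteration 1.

Iteration 1:
  x1: GS value = (-12 - (-2)·0.0000 - (2)·0.0000) / (-6) = 2.0000;  x1 ← (1−ω)·0.0000 + ω·2.0000 = 2.2000
  x2: GS value = (7 - (1)·2.2000 - (-2)·0.0000) / (7) = 0.6857;  x2 ← (1−ω)·0.0000 + ω·0.6857 = 0.7543
  x3: GS value = (4 - (-4)·2.2000 - (-2)·0.7543) / (10) = 1.4309;  x3 ← (1−ω)·0.0000 + ω·1.4309 = 1.5740

(2.2000, 0.7543, 1.5740)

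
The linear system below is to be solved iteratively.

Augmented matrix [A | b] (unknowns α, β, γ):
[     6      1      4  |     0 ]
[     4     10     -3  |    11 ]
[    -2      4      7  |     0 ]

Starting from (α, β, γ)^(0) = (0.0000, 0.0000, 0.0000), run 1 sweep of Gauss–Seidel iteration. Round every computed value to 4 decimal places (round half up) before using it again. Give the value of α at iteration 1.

0.0000

Iteration 1:
  α = (0 - (1)·0.0000 - (4)·0.0000) / (6) = 0.0000
  β = (11 - (4)·0.0000 - (-3)·0.0000) / (10) = 1.1000
  γ = (0 - (-2)·0.0000 - (4)·1.1000) / (7) = -0.6286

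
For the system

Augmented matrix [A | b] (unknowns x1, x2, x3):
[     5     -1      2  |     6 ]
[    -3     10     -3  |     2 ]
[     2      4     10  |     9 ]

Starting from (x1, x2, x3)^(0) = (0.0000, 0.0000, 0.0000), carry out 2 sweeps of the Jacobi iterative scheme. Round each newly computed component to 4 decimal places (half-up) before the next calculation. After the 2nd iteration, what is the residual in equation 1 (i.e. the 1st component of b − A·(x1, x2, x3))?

Iteration 1:
  x1 = (6 - (-1)·0.0000 - (2)·0.0000) / (5) = 1.2000
  x2 = (2 - (-3)·0.0000 - (-3)·0.0000) / (10) = 0.2000
  x3 = (9 - (2)·0.0000 - (4)·0.0000) / (10) = 0.9000
Iteration 2:
  x1 = (6 - (-1)·0.2000 - (2)·0.9000) / (5) = 0.8800
  x2 = (2 - (-3)·1.2000 - (-3)·0.9000) / (10) = 0.8300
  x3 = (9 - (2)·1.2000 - (4)·0.2000) / (10) = 0.5800
Residual b − A·x = (1.2700, -1.9200, -1.8800)

1.2700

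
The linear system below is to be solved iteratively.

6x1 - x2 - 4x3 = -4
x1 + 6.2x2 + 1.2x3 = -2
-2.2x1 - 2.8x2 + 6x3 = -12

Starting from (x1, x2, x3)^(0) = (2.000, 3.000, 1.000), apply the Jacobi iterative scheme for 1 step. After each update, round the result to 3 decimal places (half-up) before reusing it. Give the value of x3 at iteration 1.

0.133

Iteration 1:
  x1 = (-4 - (-1)·3.000 - (-4)·1.000) / (6) = 0.500
  x2 = (-2 - (1)·2.000 - (1.2)·1.000) / (6.2) = -0.839
  x3 = (-12 - (-2.2)·2.000 - (-2.8)·3.000) / (6) = 0.133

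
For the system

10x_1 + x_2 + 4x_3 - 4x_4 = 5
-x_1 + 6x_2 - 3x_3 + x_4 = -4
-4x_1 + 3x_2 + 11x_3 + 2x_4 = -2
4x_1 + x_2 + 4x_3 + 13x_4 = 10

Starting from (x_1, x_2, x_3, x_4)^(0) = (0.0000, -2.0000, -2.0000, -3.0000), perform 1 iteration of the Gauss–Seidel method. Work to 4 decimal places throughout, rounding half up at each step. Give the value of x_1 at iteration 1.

0.3000

Iteration 1:
  x_1 = (5 - (1)·-2.0000 - (4)·-2.0000 - (-4)·-3.0000) / (10) = 0.3000
  x_2 = (-4 - (-1)·0.3000 - (-3)·-2.0000 - (1)·-3.0000) / (6) = -1.1167
  x_3 = (-2 - (-4)·0.3000 - (3)·-1.1167 - (2)·-3.0000) / (11) = 0.7773
  x_4 = (10 - (4)·0.3000 - (1)·-1.1167 - (4)·0.7773) / (13) = 0.5237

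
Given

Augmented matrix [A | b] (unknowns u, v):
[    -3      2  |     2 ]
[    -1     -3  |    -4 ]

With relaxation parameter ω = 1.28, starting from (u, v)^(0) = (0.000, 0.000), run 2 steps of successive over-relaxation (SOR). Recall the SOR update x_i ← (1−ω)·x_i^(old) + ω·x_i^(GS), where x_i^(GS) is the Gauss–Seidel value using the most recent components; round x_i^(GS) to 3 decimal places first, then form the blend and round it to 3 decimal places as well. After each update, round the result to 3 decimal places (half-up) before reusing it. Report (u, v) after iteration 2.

(1.153, 0.635)

Iteration 1:
  u: GS value = (2 - (2)·0.000) / (-3) = -0.667;  u ← (1−ω)·0.000 + ω·-0.667 = -0.854
  v: GS value = (-4 - (-1)·-0.854) / (-3) = 1.618;  v ← (1−ω)·0.000 + ω·1.618 = 2.071
Iteration 2:
  u: GS value = (2 - (2)·2.071) / (-3) = 0.714;  u ← (1−ω)·-0.854 + ω·0.714 = 1.153
  v: GS value = (-4 - (-1)·1.153) / (-3) = 0.949;  v ← (1−ω)·2.071 + ω·0.949 = 0.635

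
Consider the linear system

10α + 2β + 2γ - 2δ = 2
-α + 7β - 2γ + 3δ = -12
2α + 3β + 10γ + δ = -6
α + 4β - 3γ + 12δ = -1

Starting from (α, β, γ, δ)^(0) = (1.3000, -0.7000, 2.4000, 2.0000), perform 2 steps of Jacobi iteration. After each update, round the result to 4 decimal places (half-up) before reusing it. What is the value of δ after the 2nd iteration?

0.2492

Iteration 1:
  α = (2 - (2)·-0.7000 - (2)·2.4000 - (-2)·2.0000) / (10) = 0.2600
  β = (-12 - (-1)·1.3000 - (-2)·2.4000 - (3)·2.0000) / (7) = -1.7000
  γ = (-6 - (2)·1.3000 - (3)·-0.7000 - (1)·2.0000) / (10) = -0.8500
  δ = (-1 - (1)·1.3000 - (4)·-0.7000 - (-3)·2.4000) / (12) = 0.6417
Iteration 2:
  α = (2 - (2)·-1.7000 - (2)·-0.8500 - (-2)·0.6417) / (10) = 0.8383
  β = (-12 - (-1)·0.2600 - (-2)·-0.8500 - (3)·0.6417) / (7) = -2.1950
  γ = (-6 - (2)·0.2600 - (3)·-1.7000 - (1)·0.6417) / (10) = -0.2062
  δ = (-1 - (1)·0.2600 - (4)·-1.7000 - (-3)·-0.8500) / (12) = 0.2492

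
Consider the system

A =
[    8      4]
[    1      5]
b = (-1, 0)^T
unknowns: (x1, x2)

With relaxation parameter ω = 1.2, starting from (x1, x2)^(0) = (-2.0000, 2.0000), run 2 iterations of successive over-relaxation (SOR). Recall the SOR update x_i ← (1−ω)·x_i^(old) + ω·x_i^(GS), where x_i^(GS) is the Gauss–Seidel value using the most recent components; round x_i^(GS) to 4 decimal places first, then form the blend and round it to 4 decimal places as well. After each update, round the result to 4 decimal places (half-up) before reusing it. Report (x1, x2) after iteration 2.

(0.1432, 0.0001)

Iteration 1:
  x1: GS value = (-1 - (4)·2.0000) / (8) = -1.1250;  x1 ← (1−ω)·-2.0000 + ω·-1.1250 = -0.9500
  x2: GS value = (0 - (1)·-0.9500) / (5) = 0.1900;  x2 ← (1−ω)·2.0000 + ω·0.1900 = -0.1720
Iteration 2:
  x1: GS value = (-1 - (4)·-0.1720) / (8) = -0.0390;  x1 ← (1−ω)·-0.9500 + ω·-0.0390 = 0.1432
  x2: GS value = (0 - (1)·0.1432) / (5) = -0.0286;  x2 ← (1−ω)·-0.1720 + ω·-0.0286 = 0.0001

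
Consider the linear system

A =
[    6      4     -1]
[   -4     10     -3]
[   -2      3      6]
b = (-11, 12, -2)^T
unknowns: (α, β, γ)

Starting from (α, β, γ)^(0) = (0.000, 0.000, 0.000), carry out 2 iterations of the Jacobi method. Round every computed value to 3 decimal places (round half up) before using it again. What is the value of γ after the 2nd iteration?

Iteration 1:
  α = (-11 - (4)·0.000 - (-1)·0.000) / (6) = -1.833
  β = (12 - (-4)·0.000 - (-3)·0.000) / (10) = 1.200
  γ = (-2 - (-2)·0.000 - (3)·0.000) / (6) = -0.333
Iteration 2:
  α = (-11 - (4)·1.200 - (-1)·-0.333) / (6) = -2.689
  β = (12 - (-4)·-1.833 - (-3)·-0.333) / (10) = 0.367
  γ = (-2 - (-2)·-1.833 - (3)·1.200) / (6) = -1.544

-1.544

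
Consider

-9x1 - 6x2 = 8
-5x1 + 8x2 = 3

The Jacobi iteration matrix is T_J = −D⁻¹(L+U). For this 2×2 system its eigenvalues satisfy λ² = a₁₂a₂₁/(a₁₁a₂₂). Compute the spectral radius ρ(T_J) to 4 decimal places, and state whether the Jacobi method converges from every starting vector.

0.6455

a₁₂a₂₁/(a₁₁a₂₂) = (-6)·(-5) / ((-9)·(8)) = -0.416667
ρ = √|-0.416667| = √0.416667 = 0.6455
ρ < 1, so Jacobi converges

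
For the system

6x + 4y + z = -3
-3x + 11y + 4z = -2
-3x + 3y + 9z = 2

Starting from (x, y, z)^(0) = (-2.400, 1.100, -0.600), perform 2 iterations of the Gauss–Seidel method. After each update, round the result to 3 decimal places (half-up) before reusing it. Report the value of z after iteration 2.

0.201

Iteration 1:
  x = (-3 - (4)·1.100 - (1)·-0.600) / (6) = -1.133
  y = (-2 - (-3)·-1.133 - (4)·-0.600) / (11) = -0.273
  z = (2 - (-3)·-1.133 - (3)·-0.273) / (9) = -0.064
Iteration 2:
  x = (-3 - (4)·-0.273 - (1)·-0.064) / (6) = -0.307
  y = (-2 - (-3)·-0.307 - (4)·-0.064) / (11) = -0.242
  z = (2 - (-3)·-0.307 - (3)·-0.242) / (9) = 0.201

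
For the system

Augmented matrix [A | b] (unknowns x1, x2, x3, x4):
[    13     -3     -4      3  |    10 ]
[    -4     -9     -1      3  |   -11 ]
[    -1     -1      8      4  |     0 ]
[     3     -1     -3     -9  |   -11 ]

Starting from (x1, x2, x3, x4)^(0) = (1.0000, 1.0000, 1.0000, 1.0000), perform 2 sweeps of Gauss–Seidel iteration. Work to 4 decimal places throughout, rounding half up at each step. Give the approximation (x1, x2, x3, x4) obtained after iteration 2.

(0.5579, 1.5199, -0.5180, 1.4120)

Iteration 1:
  x1 = (10 - (-3)·1.0000 - (-4)·1.0000 - (3)·1.0000) / (13) = 1.0769
  x2 = (-11 - (-4)·1.0769 - (-1)·1.0000 - (3)·1.0000) / (-9) = 0.9658
  x3 = (0 - (-1)·1.0769 - (-1)·0.9658 - (4)·1.0000) / (8) = -0.2447
  x4 = (-11 - (3)·1.0769 - (-1)·0.9658 - (-3)·-0.2447) / (-9) = 1.5554
Iteration 2:
  x1 = (10 - (-3)·0.9658 - (-4)·-0.2447 - (3)·1.5554) / (13) = 0.5579
  x2 = (-11 - (-4)·0.5579 - (-1)·-0.2447 - (3)·1.5554) / (-9) = 1.5199
  x3 = (0 - (-1)·0.5579 - (-1)·1.5199 - (4)·1.5554) / (8) = -0.5180
  x4 = (-11 - (3)·0.5579 - (-1)·1.5199 - (-3)·-0.5180) / (-9) = 1.4120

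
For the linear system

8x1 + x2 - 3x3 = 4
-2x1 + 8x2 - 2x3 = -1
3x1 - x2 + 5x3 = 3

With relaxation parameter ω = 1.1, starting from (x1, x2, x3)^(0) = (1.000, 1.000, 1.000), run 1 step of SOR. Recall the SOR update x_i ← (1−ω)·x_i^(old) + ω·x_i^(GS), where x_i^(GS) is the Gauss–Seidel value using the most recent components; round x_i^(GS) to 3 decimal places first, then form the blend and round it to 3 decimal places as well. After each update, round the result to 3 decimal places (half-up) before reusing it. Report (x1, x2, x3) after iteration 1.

(0.725, 0.237, 0.133)

Iteration 1:
  x1: GS value = (4 - (1)·1.000 - (-3)·1.000) / (8) = 0.750;  x1 ← (1−ω)·1.000 + ω·0.750 = 0.725
  x2: GS value = (-1 - (-2)·0.725 - (-2)·1.000) / (8) = 0.306;  x2 ← (1−ω)·1.000 + ω·0.306 = 0.237
  x3: GS value = (3 - (3)·0.725 - (-1)·0.237) / (5) = 0.212;  x3 ← (1−ω)·1.000 + ω·0.212 = 0.133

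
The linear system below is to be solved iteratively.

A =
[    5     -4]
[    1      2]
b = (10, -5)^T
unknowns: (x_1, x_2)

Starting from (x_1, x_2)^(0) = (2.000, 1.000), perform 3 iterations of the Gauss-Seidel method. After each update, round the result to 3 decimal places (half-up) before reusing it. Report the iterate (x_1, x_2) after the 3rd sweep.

(0.448, -2.724)

Iteration 1:
  x_1 = (10 - (-4)·1.000) / (5) = 2.800
  x_2 = (-5 - (1)·2.800) / (2) = -3.900
Iteration 2:
  x_1 = (10 - (-4)·-3.900) / (5) = -1.120
  x_2 = (-5 - (1)·-1.120) / (2) = -1.940
Iteration 3:
  x_1 = (10 - (-4)·-1.940) / (5) = 0.448
  x_2 = (-5 - (1)·0.448) / (2) = -2.724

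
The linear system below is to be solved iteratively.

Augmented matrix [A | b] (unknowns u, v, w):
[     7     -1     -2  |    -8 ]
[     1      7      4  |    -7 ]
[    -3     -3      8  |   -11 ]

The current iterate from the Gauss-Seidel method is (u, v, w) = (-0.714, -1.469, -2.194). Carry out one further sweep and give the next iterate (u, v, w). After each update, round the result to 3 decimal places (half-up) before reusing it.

(-1.980, 0.537, -1.916)

One sweep:
  u = (-8 - (-1)·-1.469 - (-2)·-2.194) / (7) = -1.980
  v = (-7 - (1)·-1.980 - (4)·-2.194) / (7) = 0.537
  w = (-11 - (-3)·-1.980 - (-3)·0.537) / (8) = -1.916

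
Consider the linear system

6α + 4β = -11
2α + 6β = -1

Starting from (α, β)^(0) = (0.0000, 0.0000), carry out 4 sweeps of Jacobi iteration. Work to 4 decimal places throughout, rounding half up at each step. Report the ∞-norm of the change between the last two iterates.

0.1358

Iteration 1:
  α = (-11 - (4)·0.0000) / (6) = -1.8333
  β = (-1 - (2)·0.0000) / (6) = -0.1667
Iteration 2:
  α = (-11 - (4)·-0.1667) / (6) = -1.7222
  β = (-1 - (2)·-1.8333) / (6) = 0.4444
Iteration 3:
  α = (-11 - (4)·0.4444) / (6) = -2.1296
  β = (-1 - (2)·-1.7222) / (6) = 0.4074
Iteration 4:
  α = (-11 - (4)·0.4074) / (6) = -2.1049
  β = (-1 - (2)·-2.1296) / (6) = 0.5432
Change: (0.0247, 0.1358) → max |·| = 0.1358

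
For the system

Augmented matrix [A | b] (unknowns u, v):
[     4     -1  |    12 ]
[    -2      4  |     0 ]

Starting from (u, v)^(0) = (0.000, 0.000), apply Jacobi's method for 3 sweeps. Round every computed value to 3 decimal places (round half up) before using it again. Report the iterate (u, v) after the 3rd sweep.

Iteration 1:
  u = (12 - (-1)·0.000) / (4) = 3.000
  v = (0 - (-2)·0.000) / (4) = 0.000
Iteration 2:
  u = (12 - (-1)·0.000) / (4) = 3.000
  v = (0 - (-2)·3.000) / (4) = 1.500
Iteration 3:
  u = (12 - (-1)·1.500) / (4) = 3.375
  v = (0 - (-2)·3.000) / (4) = 1.500

(3.375, 1.500)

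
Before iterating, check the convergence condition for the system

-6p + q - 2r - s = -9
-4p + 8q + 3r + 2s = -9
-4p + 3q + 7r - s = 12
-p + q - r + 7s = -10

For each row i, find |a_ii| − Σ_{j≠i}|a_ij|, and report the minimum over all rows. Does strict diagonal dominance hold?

row 1: |-6| − (1+2+1) = 2
row 2: |8| − (4+3+2) = -1
row 3: |7| − (4+3+1) = -1
row 4: |7| − (1+1+1) = 4
minimum over rows = -1 → not strictly diagonally dominant

-1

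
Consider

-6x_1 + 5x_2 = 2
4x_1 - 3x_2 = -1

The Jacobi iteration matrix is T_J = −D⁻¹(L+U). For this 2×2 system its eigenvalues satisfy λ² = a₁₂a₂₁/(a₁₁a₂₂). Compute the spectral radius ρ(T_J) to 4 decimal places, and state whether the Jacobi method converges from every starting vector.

1.0541

a₁₂a₂₁/(a₁₁a₂₂) = (5)·(4) / ((-6)·(-3)) = 1.111111
ρ = √|1.111111| = √1.111111 = 1.0541
ρ > 1, so Jacobi diverges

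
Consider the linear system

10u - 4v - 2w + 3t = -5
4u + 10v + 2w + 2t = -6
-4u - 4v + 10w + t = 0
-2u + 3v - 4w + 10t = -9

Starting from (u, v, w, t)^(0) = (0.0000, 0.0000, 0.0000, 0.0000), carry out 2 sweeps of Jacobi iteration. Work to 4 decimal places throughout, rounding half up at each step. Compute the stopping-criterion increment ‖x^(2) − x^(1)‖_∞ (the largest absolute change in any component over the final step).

0.3800

Iteration 1:
  u = (-5 - (-4)·0.0000 - (-2)·0.0000 - (3)·0.0000) / (10) = -0.5000
  v = (-6 - (4)·0.0000 - (2)·0.0000 - (2)·0.0000) / (10) = -0.6000
  w = (0 - (-4)·0.0000 - (-4)·0.0000 - (1)·0.0000) / (10) = 0.0000
  t = (-9 - (-2)·0.0000 - (3)·0.0000 - (-4)·0.0000) / (10) = -0.9000
Iteration 2:
  u = (-5 - (-4)·-0.6000 - (-2)·0.0000 - (3)·-0.9000) / (10) = -0.4700
  v = (-6 - (4)·-0.5000 - (2)·0.0000 - (2)·-0.9000) / (10) = -0.2200
  w = (0 - (-4)·-0.5000 - (-4)·-0.6000 - (1)·-0.9000) / (10) = -0.3500
  t = (-9 - (-2)·-0.5000 - (3)·-0.6000 - (-4)·0.0000) / (10) = -0.8200
Change: (0.0300, 0.3800, -0.3500, 0.0800) → max |·| = 0.3800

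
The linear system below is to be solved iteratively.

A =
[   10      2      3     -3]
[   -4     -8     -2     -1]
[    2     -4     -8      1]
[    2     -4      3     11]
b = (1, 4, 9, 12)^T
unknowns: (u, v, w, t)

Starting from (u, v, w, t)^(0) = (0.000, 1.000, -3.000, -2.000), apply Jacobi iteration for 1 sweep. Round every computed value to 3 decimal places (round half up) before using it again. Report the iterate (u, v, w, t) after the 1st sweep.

(0.200, 0.500, -1.875, 2.273)

Iteration 1:
  u = (1 - (2)·1.000 - (3)·-3.000 - (-3)·-2.000) / (10) = 0.200
  v = (4 - (-4)·0.000 - (-2)·-3.000 - (-1)·-2.000) / (-8) = 0.500
  w = (9 - (2)·0.000 - (-4)·1.000 - (1)·-2.000) / (-8) = -1.875
  t = (12 - (2)·0.000 - (-4)·1.000 - (3)·-3.000) / (11) = 2.273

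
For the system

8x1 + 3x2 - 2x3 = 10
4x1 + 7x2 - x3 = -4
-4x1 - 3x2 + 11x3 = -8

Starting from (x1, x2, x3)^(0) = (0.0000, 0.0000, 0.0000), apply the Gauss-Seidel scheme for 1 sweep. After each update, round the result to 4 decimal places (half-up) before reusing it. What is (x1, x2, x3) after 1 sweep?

Iteration 1:
  x1 = (10 - (3)·0.0000 - (-2)·0.0000) / (8) = 1.2500
  x2 = (-4 - (4)·1.2500 - (-1)·0.0000) / (7) = -1.2857
  x3 = (-8 - (-4)·1.2500 - (-3)·-1.2857) / (11) = -0.6234

(1.2500, -1.2857, -0.6234)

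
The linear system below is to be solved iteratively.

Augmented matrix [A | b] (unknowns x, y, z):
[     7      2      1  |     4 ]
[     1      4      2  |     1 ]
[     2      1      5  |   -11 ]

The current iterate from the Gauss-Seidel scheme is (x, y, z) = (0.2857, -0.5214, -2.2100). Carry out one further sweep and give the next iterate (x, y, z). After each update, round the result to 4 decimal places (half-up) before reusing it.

One sweep:
  x = (4 - (2)·-0.5214 - (1)·-2.2100) / (7) = 1.0361
  y = (1 - (1)·1.0361 - (2)·-2.2100) / (4) = 1.0960
  z = (-11 - (2)·1.0361 - (1)·1.0960) / (5) = -2.8336

(1.0361, 1.0960, -2.8336)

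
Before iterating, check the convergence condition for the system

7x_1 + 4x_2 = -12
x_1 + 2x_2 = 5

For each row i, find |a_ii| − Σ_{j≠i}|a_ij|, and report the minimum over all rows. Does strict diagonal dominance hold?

1

row 1: |7| − (4) = 3
row 2: |2| − (1) = 1
minimum over rows = 1 → strictly diagonally dominant (convergence guaranteed)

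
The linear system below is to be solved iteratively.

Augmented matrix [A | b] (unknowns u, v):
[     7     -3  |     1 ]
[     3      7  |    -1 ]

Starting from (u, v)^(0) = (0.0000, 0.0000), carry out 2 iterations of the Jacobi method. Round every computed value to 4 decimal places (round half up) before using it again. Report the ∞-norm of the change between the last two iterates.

0.0613

Iteration 1:
  u = (1 - (-3)·0.0000) / (7) = 0.1429
  v = (-1 - (3)·0.0000) / (7) = -0.1429
Iteration 2:
  u = (1 - (-3)·-0.1429) / (7) = 0.0816
  v = (-1 - (3)·0.1429) / (7) = -0.2041
Change: (-0.0613, -0.0612) → max |·| = 0.0613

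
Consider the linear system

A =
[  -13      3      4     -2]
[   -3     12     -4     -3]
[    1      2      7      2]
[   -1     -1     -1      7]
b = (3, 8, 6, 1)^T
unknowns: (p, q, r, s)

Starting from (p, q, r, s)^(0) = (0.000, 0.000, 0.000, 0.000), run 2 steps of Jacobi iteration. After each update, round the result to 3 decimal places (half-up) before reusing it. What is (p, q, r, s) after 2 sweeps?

Iteration 1:
  p = (3 - (3)·0.000 - (4)·0.000 - (-2)·0.000) / (-13) = -0.231
  q = (8 - (-3)·0.000 - (-4)·0.000 - (-3)·0.000) / (12) = 0.667
  r = (6 - (1)·0.000 - (2)·0.000 - (2)·0.000) / (7) = 0.857
  s = (1 - (-1)·0.000 - (-1)·0.000 - (-1)·0.000) / (7) = 0.143
Iteration 2:
  p = (3 - (3)·0.667 - (4)·0.857 - (-2)·0.143) / (-13) = 0.165
  q = (8 - (-3)·-0.231 - (-4)·0.857 - (-3)·0.143) / (12) = 0.930
  r = (6 - (1)·-0.231 - (2)·0.667 - (2)·0.143) / (7) = 0.659
  s = (1 - (-1)·-0.231 - (-1)·0.667 - (-1)·0.857) / (7) = 0.328

(0.165, 0.930, 0.659, 0.328)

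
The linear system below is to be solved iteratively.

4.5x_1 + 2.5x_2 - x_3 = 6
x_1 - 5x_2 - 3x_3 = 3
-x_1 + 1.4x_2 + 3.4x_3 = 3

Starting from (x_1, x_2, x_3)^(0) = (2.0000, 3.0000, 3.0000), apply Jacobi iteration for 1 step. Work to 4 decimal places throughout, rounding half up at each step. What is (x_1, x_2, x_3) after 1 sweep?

Iteration 1:
  x_1 = (6 - (2.5)·3.0000 - (-1)·3.0000) / (4.5) = 0.3333
  x_2 = (3 - (1)·2.0000 - (-3)·3.0000) / (-5) = -2.0000
  x_3 = (3 - (-1)·2.0000 - (1.4)·3.0000) / (3.4) = 0.2353

(0.3333, -2.0000, 0.2353)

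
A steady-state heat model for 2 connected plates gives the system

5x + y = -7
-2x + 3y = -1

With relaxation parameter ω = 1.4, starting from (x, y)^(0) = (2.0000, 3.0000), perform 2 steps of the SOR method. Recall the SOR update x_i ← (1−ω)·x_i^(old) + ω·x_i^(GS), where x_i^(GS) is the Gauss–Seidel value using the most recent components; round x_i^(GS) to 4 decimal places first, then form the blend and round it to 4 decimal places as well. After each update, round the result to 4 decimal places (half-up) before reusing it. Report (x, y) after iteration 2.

(0.8874, 2.3723)

Iteration 1:
  x: GS value = (-7 - (1)·3.0000) / (5) = -2.0000;  x ← (1−ω)·2.0000 + ω·-2.0000 = -3.6000
  y: GS value = (-1 - (-2)·-3.6000) / (3) = -2.7333;  y ← (1−ω)·3.0000 + ω·-2.7333 = -5.0266
Iteration 2:
  x: GS value = (-7 - (1)·-5.0266) / (5) = -0.3947;  x ← (1−ω)·-3.6000 + ω·-0.3947 = 0.8874
  y: GS value = (-1 - (-2)·0.8874) / (3) = 0.2583;  y ← (1−ω)·-5.0266 + ω·0.2583 = 2.3723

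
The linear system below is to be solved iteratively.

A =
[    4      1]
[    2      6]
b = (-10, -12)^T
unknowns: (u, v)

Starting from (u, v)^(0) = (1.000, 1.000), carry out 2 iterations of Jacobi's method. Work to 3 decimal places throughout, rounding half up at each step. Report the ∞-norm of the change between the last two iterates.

Iteration 1:
  u = (-10 - (1)·1.000) / (4) = -2.750
  v = (-12 - (2)·1.000) / (6) = -2.333
Iteration 2:
  u = (-10 - (1)·-2.333) / (4) = -1.917
  v = (-12 - (2)·-2.750) / (6) = -1.083
Change: (0.833, 1.250) → max |·| = 1.250

1.250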